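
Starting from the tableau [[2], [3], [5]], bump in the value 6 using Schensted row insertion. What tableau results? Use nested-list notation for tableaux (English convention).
6 is larger than every entry of row 1, so it is appended to row 1. The new tableau is [[2, 6], [3], [5]].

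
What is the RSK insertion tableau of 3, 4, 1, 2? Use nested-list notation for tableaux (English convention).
Insert 3: appended to row 1. P = [[3]].
Insert 4: appended to row 1. P = [[3, 4]].
Insert 1: 1 bumps 3 from row 1; 3 starts row 2. P = [[1, 4], [3]].
Insert 2: 2 bumps 4 from row 1; 4 appends to row 2. P = [[1, 2], [3, 4]].

So P = [[1, 2], [3, 4]].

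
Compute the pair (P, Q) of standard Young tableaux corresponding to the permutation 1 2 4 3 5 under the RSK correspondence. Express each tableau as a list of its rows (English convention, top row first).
P = [[1, 2, 3, 5], [4]], Q = [[1, 2, 3, 5], [4]]

Insert each entry of the permutation into P by Schensted row insertion, recording in Q the position of each new cell.

Insert 1: appended to row 1. P = [[1]].
Insert 2: appended to row 1. P = [[1, 2]].
Insert 4: appended to row 1. P = [[1, 2, 4]].
Insert 3: 3 bumps 4 from row 1; 4 starts row 2. P = [[1, 2, 3], [4]].
Insert 5: appended to row 1. P = [[1, 2, 3, 5], [4]].

So P = [[1, 2, 3, 5], [4]], Q = [[1, 2, 3, 5], [4]].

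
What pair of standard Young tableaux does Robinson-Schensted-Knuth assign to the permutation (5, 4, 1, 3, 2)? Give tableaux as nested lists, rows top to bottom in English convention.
P = [[1, 2], [3], [4], [5]], Q = [[1, 4], [2], [3], [5]]

Insert each entry of the permutation into P by Schensted row insertion, recording in Q the position of each new cell.

After inserting 5: P = [[5]].
After inserting 4: P = [[4], [5]].
After inserting 1: P = [[1], [4], [5]].
After inserting 3: P = [[1, 3], [4], [5]].
After inserting 2: P = [[1, 2], [3], [4], [5]].

So P = [[1, 2], [3], [4], [5]], Q = [[1, 4], [2], [3], [5]].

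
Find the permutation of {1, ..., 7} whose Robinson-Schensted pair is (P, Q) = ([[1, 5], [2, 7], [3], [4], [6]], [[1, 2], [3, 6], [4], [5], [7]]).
6 7 4 3 2 5 1

Reverse the RSK construction: for i from n down to 1, find the cell of Q containing i, remove the entry at that cell from P, and reverse-bump it up through P; the value ejected from row 1 is w(i).

Step i=7: Q has 7 at row 5, column 1; remove 6 from row 5 of P and reverse-bump: 6 enters row 4 and ejects 4; 4 enters row 3 and ejects 3; 3 enters row 2 and ejects 2; 2 enters row 1 and ejects 1. So w(7) = 1. P is now [[2, 5], [3, 7], [4], [6]].
Step i=6: Q has 6 at row 2, column 2; remove 7 from row 2 of P and reverse-bump: 7 enters row 1 and ejects 5. So w(6) = 5. P is now [[2, 7], [3], [4], [6]].
Step i=5: Q has 5 at row 4, column 1; remove 6 from row 4 of P and reverse-bump: 6 enters row 3 and ejects 4; 4 enters row 2 and ejects 3; 3 enters row 1 and ejects 2. So w(5) = 2. P is now [[3, 7], [4], [6]].
Step i=4: Q has 4 at row 3, column 1; remove 6 from row 3 of P and reverse-bump: 6 enters row 2 and ejects 4; 4 enters row 1 and ejects 3. So w(4) = 3. P is now [[4, 7], [6]].
Step i=3: Q has 3 at row 2, column 1; remove 6 from row 2 of P and reverse-bump: 6 enters row 1 and ejects 4. So w(3) = 4. P is now [[6, 7]].
Step i=2: Q has 2 at row 1, column 2; remove that cell from P, ejecting 7. So w(2) = 7. P is now [[6]].
Step i=1: Q has 1 at row 1, column 1; remove that cell from P, ejecting 6. So w(1) = 6. P is now [].

So w = 6 7 4 3 2 5 1.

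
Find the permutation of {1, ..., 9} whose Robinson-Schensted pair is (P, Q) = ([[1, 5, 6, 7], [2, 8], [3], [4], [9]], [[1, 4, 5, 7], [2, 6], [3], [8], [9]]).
9 4 3 5 8 6 7 2 1

Reverse RSK: for i = n, n-1, ..., 1, locate i in Q, remove the corresponding corner cell from P, and reverse-bump its entry up through P; the value ejected from row 1 is w(i).

So w = 9 4 3 5 8 6 7 2 1.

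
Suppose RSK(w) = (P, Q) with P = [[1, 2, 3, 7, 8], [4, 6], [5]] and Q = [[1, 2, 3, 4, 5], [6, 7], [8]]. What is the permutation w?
Reverse RSK: for i = n, n-1, ..., 1, locate i in Q, remove the corresponding corner cell from P, and reverse-bump its entry up through P; the value ejected from row 1 is w(i).

So w = 1 5 6 7 8 2 4 3.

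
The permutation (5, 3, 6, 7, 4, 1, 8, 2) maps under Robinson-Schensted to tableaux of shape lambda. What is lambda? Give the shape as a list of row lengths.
Row-insert each entry into an empty tableau.

After inserting 5: P = [[5]].
After inserting 3: P = [[3], [5]].
After inserting 6: P = [[3, 6], [5]].
After inserting 7: P = [[3, 6, 7], [5]].
After inserting 4: P = [[3, 4, 7], [5, 6]].
After inserting 1: P = [[1, 4, 7], [3, 6], [5]].
After inserting 8: P = [[1, 4, 7, 8], [3, 6], [5]].
After inserting 2: P = [[1, 2, 7, 8], [3, 4], [5, 6]].

The final insertion tableau P = [[1, 2, 7, 8], [3, 4], [5, 6]] has shape [4, 2, 2].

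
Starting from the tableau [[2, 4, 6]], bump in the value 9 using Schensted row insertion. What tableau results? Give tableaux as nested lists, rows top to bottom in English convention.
9 is larger than every entry of row 1, so it is appended to row 1. The new tableau is [[2, 4, 6, 9]].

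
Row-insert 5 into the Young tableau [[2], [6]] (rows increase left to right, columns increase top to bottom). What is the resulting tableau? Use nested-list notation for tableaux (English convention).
5 is larger than every entry of row 1, so it is appended to row 1. The new tableau is [[2, 5], [6]].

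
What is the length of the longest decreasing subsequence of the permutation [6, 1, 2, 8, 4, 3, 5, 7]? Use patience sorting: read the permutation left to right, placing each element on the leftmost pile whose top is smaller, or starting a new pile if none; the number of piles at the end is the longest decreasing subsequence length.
3

6: new pile. tops = [6]
1: new pile. tops = [6, 1]
2: onto pile 2 (replacing 1). tops = [6, 2]
8: onto pile 1 (replacing 6). tops = [8, 2]
4: onto pile 2 (replacing 2). tops = [8, 4]
3: new pile. tops = [8, 4, 3]
5: onto pile 2 (replacing 4). tops = [8, 5, 3]
7: onto pile 2 (replacing 5). tops = [8, 7, 3]

3 piles, so the longest decreasing subsequence has length 3.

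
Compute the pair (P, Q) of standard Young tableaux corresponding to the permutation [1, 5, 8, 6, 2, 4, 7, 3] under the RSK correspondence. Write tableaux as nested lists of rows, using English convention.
Insert each entry of the permutation into P by Schensted row insertion, recording in Q the position of each new cell.

Insert 1: appended to row 1. P = [[1]].
Insert 5: appended to row 1. P = [[1, 5]].
Insert 8: appended to row 1. P = [[1, 5, 8]].
Insert 6: 6 bumps 8 from row 1; 8 starts row 2. P = [[1, 5, 6], [8]].
Insert 2: 2 bumps 5 from row 1; 5 bumps 8 from row 2; 8 starts row 3. P = [[1, 2, 6], [5], [8]].
Insert 4: 4 bumps 6 from row 1; 6 appends to row 2. P = [[1, 2, 4], [5, 6], [8]].
Insert 7: appended to row 1. P = [[1, 2, 4, 7], [5, 6], [8]].
Insert 3: 3 bumps 4 from row 1; 4 bumps 5 from row 2; 5 bumps 8 from row 3; 8 starts row 4. P = [[1, 2, 3, 7], [4, 6], [5], [8]].

So P = [[1, 2, 3, 7], [4, 6], [5], [8]], Q = [[1, 2, 3, 7], [4, 6], [5], [8]].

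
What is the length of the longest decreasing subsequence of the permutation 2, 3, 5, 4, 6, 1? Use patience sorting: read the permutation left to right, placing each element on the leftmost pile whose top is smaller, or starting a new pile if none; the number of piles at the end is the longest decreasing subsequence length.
2: new pile. tops = [2]
3: onto pile 1 (replacing 2). tops = [3]
5: onto pile 1 (replacing 3). tops = [5]
4: new pile. tops = [5, 4]
6: onto pile 1 (replacing 5). tops = [6, 4]
1: new pile. tops = [6, 4, 1]

3 piles, so the longest decreasing subsequence has length 3.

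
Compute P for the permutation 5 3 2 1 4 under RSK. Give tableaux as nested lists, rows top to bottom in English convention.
Insert 5: appended to row 1. P = [[5]].
Insert 3: 3 bumps 5 from row 1; 5 starts row 2. P = [[3], [5]].
Insert 2: 2 bumps 3 from row 1; 3 bumps 5 from row 2; 5 starts row 3. P = [[2], [3], [5]].
Insert 1: 1 bumps 2 from row 1; 2 bumps 3 from row 2; 3 bumps 5 from row 3; 5 starts row 4. P = [[1], [2], [3], [5]].
Insert 4: appended to row 1. P = [[1, 4], [2], [3], [5]].

So P = [[1, 4], [2], [3], [5]].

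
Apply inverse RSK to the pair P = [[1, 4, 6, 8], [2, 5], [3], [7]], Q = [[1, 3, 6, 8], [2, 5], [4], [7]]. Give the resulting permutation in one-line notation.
Reverse the RSK construction: for i from n down to 1, find the cell of Q containing i, remove the entry at that cell from P, and reverse-bump it up through P; the value ejected from row 1 is w(i).

Step i=8: Q has 8 at row 1, column 4; remove that cell from P, ejecting 8. So w(8) = 8. P is now [[1, 4, 6], [2, 5], [3], [7]].
Step i=7: Q has 7 at row 4, column 1; remove 7 from row 4 of P and reverse-bump: 7 enters row 3 and ejects 3; 3 enters row 2 and ejects 2; 2 enters row 1 and ejects 1. So w(7) = 1. P is now [[2, 4, 6], [3, 5], [7]].
Step i=6: Q has 6 at row 1, column 3; remove that cell from P, ejecting 6. So w(6) = 6. P is now [[2, 4], [3, 5], [7]].
Step i=5: Q has 5 at row 2, column 2; remove 5 from row 2 of P and reverse-bump: 5 enters row 1 and ejects 4. So w(5) = 4. P is now [[2, 5], [3], [7]].
Step i=4: Q has 4 at row 3, column 1; remove 7 from row 3 of P and reverse-bump: 7 enters row 2 and ejects 3; 3 enters row 1 and ejects 2. So w(4) = 2. P is now [[3, 5], [7]].
Step i=3: Q has 3 at row 1, column 2; remove that cell from P, ejecting 5. So w(3) = 5. P is now [[3], [7]].
Step i=2: Q has 2 at row 2, column 1; remove 7 from row 2 of P and reverse-bump: 7 enters row 1 and ejects 3. So w(2) = 3. P is now [[7]].
Step i=1: Q has 1 at row 1, column 1; remove that cell from P, ejecting 7. So w(1) = 7. P is now [].

So w = 7 3 5 2 4 6 1 8.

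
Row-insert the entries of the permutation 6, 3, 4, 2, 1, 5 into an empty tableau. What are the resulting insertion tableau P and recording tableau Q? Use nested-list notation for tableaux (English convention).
Insert each entry of the permutation into P by Schensted row insertion, recording in Q the position of each new cell.

Insert 6: appended to row 1. P = [[6]].
Insert 3: 3 bumps 6 from row 1; 6 starts row 2. P = [[3], [6]].
Insert 4: appended to row 1. P = [[3, 4], [6]].
Insert 2: 2 bumps 3 from row 1; 3 bumps 6 from row 2; 6 starts row 3. P = [[2, 4], [3], [6]].
Insert 1: 1 bumps 2 from row 1; 2 bumps 3 from row 2; 3 bumps 6 from row 3; 6 starts row 4. P = [[1, 4], [2], [3], [6]].
Insert 5: appended to row 1. P = [[1, 4, 5], [2], [3], [6]].

So P = [[1, 4, 5], [2], [3], [6]], Q = [[1, 3, 6], [2], [4], [5]].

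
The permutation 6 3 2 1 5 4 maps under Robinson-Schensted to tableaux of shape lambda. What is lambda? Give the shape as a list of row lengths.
Row-insert each entry into an empty tableau.

After inserting 6: P = [[6]].
After inserting 3: P = [[3], [6]].
After inserting 2: P = [[2], [3], [6]].
After inserting 1: P = [[1], [2], [3], [6]].
After inserting 5: P = [[1, 5], [2], [3], [6]].
After inserting 4: P = [[1, 4], [2, 5], [3], [6]].

The final insertion tableau P = [[1, 4], [2, 5], [3], [6]] has shape [2, 2, 1, 1].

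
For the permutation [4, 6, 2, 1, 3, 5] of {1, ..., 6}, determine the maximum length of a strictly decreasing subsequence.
3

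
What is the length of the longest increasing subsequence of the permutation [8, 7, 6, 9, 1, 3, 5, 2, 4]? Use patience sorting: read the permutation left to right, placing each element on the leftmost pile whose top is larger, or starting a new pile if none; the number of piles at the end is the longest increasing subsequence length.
8: new pile. tops = [8]
7: onto pile 1 (replacing 8). tops = [7]
6: onto pile 1 (replacing 7). tops = [6]
9: new pile. tops = [6, 9]
1: onto pile 1 (replacing 6). tops = [1, 9]
3: onto pile 2 (replacing 9). tops = [1, 3]
5: new pile. tops = [1, 3, 5]
2: onto pile 2 (replacing 3). tops = [1, 2, 5]
4: onto pile 3 (replacing 5). tops = [1, 2, 4]

3 piles, so the longest increasing subsequence has length 3.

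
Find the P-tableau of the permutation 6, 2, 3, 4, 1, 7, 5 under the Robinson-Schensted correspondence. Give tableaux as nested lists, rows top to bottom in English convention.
P = [[1, 3, 4, 5], [2, 7], [6]]

After inserting 6: P = [[6]].
After inserting 2: P = [[2], [6]].
After inserting 3: P = [[2, 3], [6]].
After inserting 4: P = [[2, 3, 4], [6]].
After inserting 1: P = [[1, 3, 4], [2], [6]].
After inserting 7: P = [[1, 3, 4, 7], [2], [6]].
After inserting 5: P = [[1, 3, 4, 5], [2, 7], [6]].

So P = [[1, 3, 4, 5], [2, 7], [6]].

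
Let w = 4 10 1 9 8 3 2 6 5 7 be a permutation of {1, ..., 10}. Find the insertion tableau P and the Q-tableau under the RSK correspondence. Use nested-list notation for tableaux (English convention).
P = [[1, 2, 5, 7], [3, 6], [4, 8], [9], [10]], Q = [[1, 2, 8, 10], [3, 4], [5, 9], [6], [7]]

Insert each entry of the permutation into P by Schensted row insertion, recording in Q the position of each new cell.

After inserting 4: P = [[4]].
After inserting 10: P = [[4, 10]].
After inserting 1: P = [[1, 10], [4]].
After inserting 9: P = [[1, 9], [4, 10]].
After inserting 8: P = [[1, 8], [4, 9], [10]].
After inserting 3: P = [[1, 3], [4, 8], [9], [10]].
After inserting 2: P = [[1, 2], [3, 8], [4], [9], [10]].
After inserting 6: P = [[1, 2, 6], [3, 8], [4], [9], [10]].
After inserting 5: P = [[1, 2, 5], [3, 6], [4, 8], [9], [10]].
After inserting 7: P = [[1, 2, 5, 7], [3, 6], [4, 8], [9], [10]].

So P = [[1, 2, 5, 7], [3, 6], [4, 8], [9], [10]], Q = [[1, 2, 8, 10], [3, 4], [5, 9], [6], [7]].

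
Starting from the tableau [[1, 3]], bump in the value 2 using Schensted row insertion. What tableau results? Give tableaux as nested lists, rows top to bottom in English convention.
[[1, 2], [3]]

In row 1, 2 replaces 3 (the leftmost entry greater than 2); 3 is bumped to row 2. 3 starts a new row 2. The new tableau is [[1, 2], [3]].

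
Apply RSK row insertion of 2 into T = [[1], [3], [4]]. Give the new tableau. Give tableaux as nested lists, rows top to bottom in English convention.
[[1, 2], [3], [4]]

2 is larger than every entry of row 1, so it is appended to row 1. The new tableau is [[1, 2], [3], [4]].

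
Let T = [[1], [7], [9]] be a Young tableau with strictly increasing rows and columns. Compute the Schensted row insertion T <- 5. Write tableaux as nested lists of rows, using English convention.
5 is larger than every entry of row 1, so it is appended to row 1. The new tableau is [[1, 5], [7], [9]].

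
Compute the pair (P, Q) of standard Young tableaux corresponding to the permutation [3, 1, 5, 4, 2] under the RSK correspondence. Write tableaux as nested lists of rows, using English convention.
Insert each entry of the permutation into P by Schensted row insertion, recording in Q the position of each new cell.

After inserting 3: P = [[3]].
After inserting 1: P = [[1], [3]].
After inserting 5: P = [[1, 5], [3]].
After inserting 4: P = [[1, 4], [3, 5]].
After inserting 2: P = [[1, 2], [3, 4], [5]].

So P = [[1, 2], [3, 4], [5]], Q = [[1, 3], [2, 4], [5]].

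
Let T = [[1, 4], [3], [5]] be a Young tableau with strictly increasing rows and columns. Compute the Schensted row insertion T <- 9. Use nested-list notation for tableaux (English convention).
9 is larger than every entry of row 1, so it is appended to row 1. The new tableau is [[1, 4, 9], [3], [5]].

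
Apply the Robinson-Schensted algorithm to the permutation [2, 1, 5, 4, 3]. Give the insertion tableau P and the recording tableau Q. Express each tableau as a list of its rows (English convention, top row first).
P = [[1, 3], [2, 4], [5]], Q = [[1, 3], [2, 4], [5]]

Insert each entry of the permutation into P by Schensted row insertion, recording in Q the position of each new cell.

Insert 2: appended to row 1. P = [[2]].
Insert 1: 1 bumps 2 from row 1; 2 starts row 2. P = [[1], [2]].
Insert 5: appended to row 1. P = [[1, 5], [2]].
Insert 4: 4 bumps 5 from row 1; 5 appends to row 2. P = [[1, 4], [2, 5]].
Insert 3: 3 bumps 4 from row 1; 4 bumps 5 from row 2; 5 starts row 3. P = [[1, 3], [2, 4], [5]].

So P = [[1, 3], [2, 4], [5]], Q = [[1, 3], [2, 4], [5]].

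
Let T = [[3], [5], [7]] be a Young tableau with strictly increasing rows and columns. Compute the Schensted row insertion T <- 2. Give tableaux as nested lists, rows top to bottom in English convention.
In row 1, 2 replaces 3 (the leftmost entry greater than 2); 3 is bumped to row 2. In row 2, 3 replaces 5 (the leftmost entry greater than 3); 5 is bumped to row 3. In row 3, 5 replaces 7 (the leftmost entry greater than 5); 7 is bumped to row 4. 7 starts a new row 4. The new tableau is [[2], [3], [5], [7]].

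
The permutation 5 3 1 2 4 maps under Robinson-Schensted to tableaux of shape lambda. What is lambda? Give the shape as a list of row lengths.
RSK row insertion gives P = [[1, 2, 4], [3], [5]], which has shape [3, 1, 1].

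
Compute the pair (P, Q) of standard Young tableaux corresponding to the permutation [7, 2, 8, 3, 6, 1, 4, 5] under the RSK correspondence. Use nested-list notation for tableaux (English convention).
Insert each entry of the permutation into P by Schensted row insertion, recording in Q the position of each new cell.

Insert 7: appended to row 1. P = [[7]].
Insert 2: 2 bumps 7 from row 1; 7 starts row 2. P = [[2], [7]].
Insert 8: appended to row 1. P = [[2, 8], [7]].
Insert 3: 3 bumps 8 from row 1; 8 appends to row 2. P = [[2, 3], [7, 8]].
Insert 6: appended to row 1. P = [[2, 3, 6], [7, 8]].
Insert 1: 1 bumps 2 from row 1; 2 bumps 7 from row 2; 7 starts row 3. P = [[1, 3, 6], [2, 8], [7]].
Insert 4: 4 bumps 6 from row 1; 6 bumps 8 from row 2; 8 appends to row 3. P = [[1, 3, 4], [2, 6], [7, 8]].
Insert 5: appended to row 1. P = [[1, 3, 4, 5], [2, 6], [7, 8]].

So P = [[1, 3, 4, 5], [2, 6], [7, 8]], Q = [[1, 3, 5, 8], [2, 4], [6, 7]].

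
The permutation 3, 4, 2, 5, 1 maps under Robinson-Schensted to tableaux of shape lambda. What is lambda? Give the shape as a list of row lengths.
[3, 1, 1]

Row-insert each entry into an empty tableau.

After inserting 3: P = [[3]].
After inserting 4: P = [[3, 4]].
After inserting 2: P = [[2, 4], [3]].
After inserting 5: P = [[2, 4, 5], [3]].
After inserting 1: P = [[1, 4, 5], [2], [3]].

The final insertion tableau P = [[1, 4, 5], [2], [3]] has shape [3, 1, 1].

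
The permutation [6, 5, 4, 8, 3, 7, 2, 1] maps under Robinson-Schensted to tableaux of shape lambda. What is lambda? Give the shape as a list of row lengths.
[2, 2, 1, 1, 1, 1]

Row-insert each entry into an empty tableau.

After inserting 6: P = [[6]].
After inserting 5: P = [[5], [6]].
After inserting 4: P = [[4], [5], [6]].
After inserting 8: P = [[4, 8], [5], [6]].
After inserting 3: P = [[3, 8], [4], [5], [6]].
After inserting 7: P = [[3, 7], [4, 8], [5], [6]].
After inserting 2: P = [[2, 7], [3, 8], [4], [5], [6]].
After inserting 1: P = [[1, 7], [2, 8], [3], [4], [5], [6]].

The final insertion tableau P = [[1, 7], [2, 8], [3], [4], [5], [6]] has shape [2, 2, 1, 1, 1, 1].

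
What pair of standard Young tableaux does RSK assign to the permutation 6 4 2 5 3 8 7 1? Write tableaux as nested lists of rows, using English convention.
Insert each entry of the permutation into P by Schensted row insertion, recording in Q the position of each new cell.

Insert 6: appended to row 1. P = [[6]].
Insert 4: 4 bumps 6 from row 1; 6 starts row 2. P = [[4], [6]].
Insert 2: 2 bumps 4 from row 1; 4 bumps 6 from row 2; 6 starts row 3. P = [[2], [4], [6]].
Insert 5: appended to row 1. P = [[2, 5], [4], [6]].
Insert 3: 3 bumps 5 from row 1; 5 appends to row 2. P = [[2, 3], [4, 5], [6]].
Insert 8: appended to row 1. P = [[2, 3, 8], [4, 5], [6]].
Insert 7: 7 bumps 8 from row 1; 8 appends to row 2. P = [[2, 3, 7], [4, 5, 8], [6]].
Insert 1: 1 bumps 2 from row 1; 2 bumps 4 from row 2; 4 bumps 6 from row 3; 6 starts row 4. P = [[1, 3, 7], [2, 5, 8], [4], [6]].

So P = [[1, 3, 7], [2, 5, 8], [4], [6]], Q = [[1, 4, 6], [2, 5, 7], [3], [8]].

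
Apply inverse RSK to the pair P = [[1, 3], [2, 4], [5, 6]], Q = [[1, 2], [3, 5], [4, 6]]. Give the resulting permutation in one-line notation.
5 6 2 1 4 3

Reverse RSK: for i = n, n-1, ..., 1, locate i in Q, remove the corresponding corner cell from P, and reverse-bump its entry up through P; the value ejected from row 1 is w(i).

So w = 5 6 2 1 4 3.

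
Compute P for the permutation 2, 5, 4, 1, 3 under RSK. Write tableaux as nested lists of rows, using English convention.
Insert 2: appended to row 1. P = [[2]].
Insert 5: appended to row 1. P = [[2, 5]].
Insert 4: 4 bumps 5 from row 1; 5 starts row 2. P = [[2, 4], [5]].
Insert 1: 1 bumps 2 from row 1; 2 bumps 5 from row 2; 5 starts row 3. P = [[1, 4], [2], [5]].
Insert 3: 3 bumps 4 from row 1; 4 appends to row 2. P = [[1, 3], [2, 4], [5]].

So P = [[1, 3], [2, 4], [5]].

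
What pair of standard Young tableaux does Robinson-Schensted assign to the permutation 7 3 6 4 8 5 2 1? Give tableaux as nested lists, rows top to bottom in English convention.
P = [[1, 4, 5], [2, 8], [3], [6], [7]], Q = [[1, 3, 5], [2, 6], [4], [7], [8]]

Insert each entry of the permutation into P by Schensted row insertion, recording in Q the position of each new cell.

After inserting 7: P = [[7]].
After inserting 3: P = [[3], [7]].
After inserting 6: P = [[3, 6], [7]].
After inserting 4: P = [[3, 4], [6], [7]].
After inserting 8: P = [[3, 4, 8], [6], [7]].
After inserting 5: P = [[3, 4, 5], [6, 8], [7]].
After inserting 2: P = [[2, 4, 5], [3, 8], [6], [7]].
After inserting 1: P = [[1, 4, 5], [2, 8], [3], [6], [7]].

So P = [[1, 4, 5], [2, 8], [3], [6], [7]], Q = [[1, 3, 5], [2, 6], [4], [7], [8]].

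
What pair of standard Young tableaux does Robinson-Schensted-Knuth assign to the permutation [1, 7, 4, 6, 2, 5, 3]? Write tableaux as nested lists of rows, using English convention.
P = [[1, 2, 3], [4, 5], [6], [7]], Q = [[1, 2, 4], [3, 6], [5], [7]]

Insert each entry of the permutation into P by Schensted row insertion, recording in Q the position of each new cell.

Insert 1: appended to row 1. P = [[1]], Q = [[1]].
Insert 7: appended to row 1. P = [[1, 7]], Q = [[1, 2]].
Insert 4: 4 bumps 7 from row 1; 7 starts row 2. P = [[1, 4], [7]], Q = [[1, 2], [3]].
Insert 6: appended to row 1. P = [[1, 4, 6], [7]], Q = [[1, 2, 4], [3]].
Insert 2: 2 bumps 4 from row 1; 4 bumps 7 from row 2; 7 starts row 3. P = [[1, 2, 6], [4], [7]], Q = [[1, 2, 4], [3], [5]].
Insert 5: 5 bumps 6 from row 1; 6 appends to row 2. P = [[1, 2, 5], [4, 6], [7]], Q = [[1, 2, 4], [3, 6], [5]].
Insert 3: 3 bumps 5 from row 1; 5 bumps 6 from row 2; 6 bumps 7 from row 3; 7 starts row 4. P = [[1, 2, 3], [4, 5], [6], [7]], Q = [[1, 2, 4], [3, 6], [5], [7]].

So P = [[1, 2, 3], [4, 5], [6], [7]], Q = [[1, 2, 4], [3, 6], [5], [7]].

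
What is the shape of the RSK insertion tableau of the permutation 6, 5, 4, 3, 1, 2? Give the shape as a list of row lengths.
Row-insert each entry into an empty tableau.

After inserting 6: P = [[6]].
After inserting 5: P = [[5], [6]].
After inserting 4: P = [[4], [5], [6]].
After inserting 3: P = [[3], [4], [5], [6]].
After inserting 1: P = [[1], [3], [4], [5], [6]].
After inserting 2: P = [[1, 2], [3], [4], [5], [6]].

The final insertion tableau P = [[1, 2], [3], [4], [5], [6]] has shape [2, 1, 1, 1, 1].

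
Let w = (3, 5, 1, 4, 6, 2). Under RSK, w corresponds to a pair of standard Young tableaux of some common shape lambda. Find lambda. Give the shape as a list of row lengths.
Row-insert each entry into an empty tableau.

After inserting 3: P = [[3]].
After inserting 5: P = [[3, 5]].
After inserting 1: P = [[1, 5], [3]].
After inserting 4: P = [[1, 4], [3, 5]].
After inserting 6: P = [[1, 4, 6], [3, 5]].
After inserting 2: P = [[1, 2, 6], [3, 4], [5]].

The final insertion tableau P = [[1, 2, 6], [3, 4], [5]] has shape [3, 2, 1].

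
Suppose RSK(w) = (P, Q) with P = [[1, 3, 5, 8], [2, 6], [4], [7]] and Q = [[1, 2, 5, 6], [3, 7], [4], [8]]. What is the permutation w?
Reverse the RSK construction: for i from n down to 1, find the cell of Q containing i, remove the entry at that cell from P, and reverse-bump it up through P; the value ejected from row 1 is w(i).

Step i=8: Q has 8 at row 4, column 1; remove 7 from row 4 of P and reverse-bump: 7 enters row 3 and ejects 4; 4 enters row 2 and ejects 2; 2 enters row 1 and ejects 1. So w(8) = 1. P is now [[2, 3, 5, 8], [4, 6], [7]].
Step i=7: Q has 7 at row 2, column 2; remove 6 from row 2 of P and reverse-bump: 6 enters row 1 and ejects 5. So w(7) = 5. P is now [[2, 3, 6, 8], [4], [7]].
Step i=6: Q has 6 at row 1, column 4; remove that cell from P, ejecting 8. So w(6) = 8. P is now [[2, 3, 6], [4], [7]].
Step i=5: Q has 5 at row 1, column 3; remove that cell from P, ejecting 6. So w(5) = 6. P is now [[2, 3], [4], [7]].
Step i=4: Q has 4 at row 3, column 1; remove 7 from row 3 of P and reverse-bump: 7 enters row 2 and ejects 4; 4 enters row 1 and ejects 3. So w(4) = 3. P is now [[2, 4], [7]].
Step i=3: Q has 3 at row 2, column 1; remove 7 from row 2 of P and reverse-bump: 7 enters row 1 and ejects 4. So w(3) = 4. P is now [[2, 7]].
Step i=2: Q has 2 at row 1, column 2; remove that cell from P, ejecting 7. So w(2) = 7. P is now [[2]].
Step i=1: Q has 1 at row 1, column 1; remove that cell from P, ejecting 2. So w(1) = 2. P is now [].

So w = 2 7 4 3 6 8 5 1.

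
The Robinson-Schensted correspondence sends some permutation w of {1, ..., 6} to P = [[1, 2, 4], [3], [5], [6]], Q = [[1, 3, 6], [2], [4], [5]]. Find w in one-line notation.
Reverse the RSK construction: for i from n down to 1, find the cell of Q containing i, remove the entry at that cell from P, and reverse-bump it up through P; the value ejected from row 1 is w(i).

Step i=6: Q has 6 at row 1, column 3; remove that cell from P, ejecting 4. So w(6) = 4. P is now [[1, 2], [3], [5], [6]].
Step i=5: Q has 5 at row 4, column 1; remove 6 from row 4 of P and reverse-bump: 6 enters row 3 and ejects 5; 5 enters row 2 and ejects 3; 3 enters row 1 and ejects 2. So w(5) = 2. P is now [[1, 3], [5], [6]].
Step i=4: Q has 4 at row 3, column 1; remove 6 from row 3 of P and reverse-bump: 6 enters row 2 and ejects 5; 5 enters row 1 and ejects 3. So w(4) = 3. P is now [[1, 5], [6]].
Step i=3: Q has 3 at row 1, column 2; remove that cell from P, ejecting 5. So w(3) = 5. P is now [[1], [6]].
Step i=2: Q has 2 at row 2, column 1; remove 6 from row 2 of P and reverse-bump: 6 enters row 1 and ejects 1. So w(2) = 1. P is now [[6]].
Step i=1: Q has 1 at row 1, column 1; remove that cell from P, ejecting 6. So w(1) = 6. P is now [].

So w = 6 1 5 3 2 4.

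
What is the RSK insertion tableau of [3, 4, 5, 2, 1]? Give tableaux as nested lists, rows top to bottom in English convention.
P = [[1, 4, 5], [2], [3]]

Insert 3: appended to row 1. P = [[3]].
Insert 4: appended to row 1. P = [[3, 4]].
Insert 5: appended to row 1. P = [[3, 4, 5]].
Insert 2: 2 bumps 3 from row 1; 3 starts row 2. P = [[2, 4, 5], [3]].
Insert 1: 1 bumps 2 from row 1; 2 bumps 3 from row 2; 3 starts row 3. P = [[1, 4, 5], [2], [3]].

So P = [[1, 4, 5], [2], [3]].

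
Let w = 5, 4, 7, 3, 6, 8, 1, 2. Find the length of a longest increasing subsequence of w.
3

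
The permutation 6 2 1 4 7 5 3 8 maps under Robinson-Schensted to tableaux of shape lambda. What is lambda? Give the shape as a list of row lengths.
RSK row insertion gives P = [[1, 3, 5, 8], [2, 4], [6, 7]], which has shape [4, 2, 2].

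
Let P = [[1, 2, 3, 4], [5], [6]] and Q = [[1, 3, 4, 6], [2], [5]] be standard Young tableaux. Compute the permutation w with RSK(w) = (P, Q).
Reverse RSK: for i = n, n-1, ..., 1, locate i in Q, remove the corresponding corner cell from P, and reverse-bump its entry up through P; the value ejected from row 1 is w(i).

So w = 6 1 2 5 3 4.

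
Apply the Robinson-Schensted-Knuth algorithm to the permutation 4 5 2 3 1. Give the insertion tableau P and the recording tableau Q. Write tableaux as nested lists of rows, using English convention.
Insert each entry of the permutation into P by Schensted row insertion, recording in Q the position of each new cell.

Insert 4: appended to row 1. P = [[4]].
Insert 5: appended to row 1. P = [[4, 5]].
Insert 2: 2 bumps 4 from row 1; 4 starts row 2. P = [[2, 5], [4]].
Insert 3: 3 bumps 5 from row 1; 5 appends to row 2. P = [[2, 3], [4, 5]].
Insert 1: 1 bumps 2 from row 1; 2 bumps 4 from row 2; 4 starts row 3. P = [[1, 3], [2, 5], [4]].

So P = [[1, 3], [2, 5], [4]], Q = [[1, 2], [3, 4], [5]].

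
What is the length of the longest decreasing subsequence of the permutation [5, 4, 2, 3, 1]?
4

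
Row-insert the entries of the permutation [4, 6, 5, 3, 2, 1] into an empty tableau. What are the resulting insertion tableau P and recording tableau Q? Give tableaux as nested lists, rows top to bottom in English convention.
Insert each entry of the permutation into P by Schensted row insertion, recording in Q the position of each new cell.

Insert 4: appended to row 1. P = [[4]].
Insert 6: appended to row 1. P = [[4, 6]].
Insert 5: 5 bumps 6 from row 1; 6 starts row 2. P = [[4, 5], [6]].
Insert 3: 3 bumps 4 from row 1; 4 bumps 6 from row 2; 6 starts row 3. P = [[3, 5], [4], [6]].
Insert 2: 2 bumps 3 from row 1; 3 bumps 4 from row 2; 4 bumps 6 from row 3; 6 starts row 4. P = [[2, 5], [3], [4], [6]].
Insert 1: 1 bumps 2 from row 1; 2 bumps 3 from row 2; 3 bumps 4 from row 3; 4 bumps 6 from row 4; 6 starts row 5. P = [[1, 5], [2], [3], [4], [6]].

So P = [[1, 5], [2], [3], [4], [6]], Q = [[1, 2], [3], [4], [5], [6]].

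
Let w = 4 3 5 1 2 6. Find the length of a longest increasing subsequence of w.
3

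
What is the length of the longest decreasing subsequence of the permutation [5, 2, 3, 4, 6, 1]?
3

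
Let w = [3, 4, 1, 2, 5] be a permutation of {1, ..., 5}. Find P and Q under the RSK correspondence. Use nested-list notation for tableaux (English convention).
Insert each entry of the permutation into P by Schensted row insertion, recording in Q the position of each new cell.

Insert 3: appended to row 1. P = [[3]].
Insert 4: appended to row 1. P = [[3, 4]].
Insert 1: 1 bumps 3 from row 1; 3 starts row 2. P = [[1, 4], [3]].
Insert 2: 2 bumps 4 from row 1; 4 appends to row 2. P = [[1, 2], [3, 4]].
Insert 5: appended to row 1. P = [[1, 2, 5], [3, 4]].

So P = [[1, 2, 5], [3, 4]], Q = [[1, 2, 5], [3, 4]].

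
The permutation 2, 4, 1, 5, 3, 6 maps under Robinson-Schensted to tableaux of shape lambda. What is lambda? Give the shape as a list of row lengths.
Row-insert each entry into an empty tableau.

After inserting 2: P = [[2]].
After inserting 4: P = [[2, 4]].
After inserting 1: P = [[1, 4], [2]].
After inserting 5: P = [[1, 4, 5], [2]].
After inserting 3: P = [[1, 3, 5], [2, 4]].
After inserting 6: P = [[1, 3, 5, 6], [2, 4]].

The final insertion tableau P = [[1, 3, 5, 6], [2, 4]] has shape [4, 2].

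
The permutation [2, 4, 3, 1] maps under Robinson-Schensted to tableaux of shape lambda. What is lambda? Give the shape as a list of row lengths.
[2, 1, 1]

Row-insert each entry into an empty tableau.

After inserting 2: P = [[2]].
After inserting 4: P = [[2, 4]].
After inserting 3: P = [[2, 3], [4]].
After inserting 1: P = [[1, 3], [2], [4]].

The final insertion tableau P = [[1, 3], [2], [4]] has shape [2, 1, 1].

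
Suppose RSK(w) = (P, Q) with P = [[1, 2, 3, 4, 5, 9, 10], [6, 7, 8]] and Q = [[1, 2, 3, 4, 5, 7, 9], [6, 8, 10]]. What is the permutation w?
1 2 6 7 8 3 9 4 10 5

Reverse RSK: for i = n, n-1, ..., 1, locate i in Q, remove the corresponding corner cell from P, and reverse-bump its entry up through P; the value ejected from row 1 is w(i).

So w = 1 2 6 7 8 3 9 4 10 5.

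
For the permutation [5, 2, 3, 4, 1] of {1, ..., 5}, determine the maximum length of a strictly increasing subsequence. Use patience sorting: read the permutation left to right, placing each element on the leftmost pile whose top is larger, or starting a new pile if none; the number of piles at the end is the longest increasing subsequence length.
3

5: new pile. tops = [5]
2: onto pile 1 (replacing 5). tops = [2]
3: new pile. tops = [2, 3]
4: new pile. tops = [2, 3, 4]
1: onto pile 1 (replacing 2). tops = [1, 3, 4]

3 piles, so the longest increasing subsequence has length 3.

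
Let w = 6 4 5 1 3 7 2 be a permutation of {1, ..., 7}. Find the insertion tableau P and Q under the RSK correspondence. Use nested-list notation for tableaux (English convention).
P = [[1, 2, 7], [3, 5], [4], [6]], Q = [[1, 3, 6], [2, 5], [4], [7]]

Insert each entry of the permutation into P by Schensted row insertion, recording in Q the position of each new cell.

Insert 6: appended to row 1. P = [[6]].
Insert 4: 4 bumps 6 from row 1; 6 starts row 2. P = [[4], [6]].
Insert 5: appended to row 1. P = [[4, 5], [6]].
Insert 1: 1 bumps 4 from row 1; 4 bumps 6 from row 2; 6 starts row 3. P = [[1, 5], [4], [6]].
Insert 3: 3 bumps 5 from row 1; 5 appends to row 2. P = [[1, 3], [4, 5], [6]].
Insert 7: appended to row 1. P = [[1, 3, 7], [4, 5], [6]].
Insert 2: 2 bumps 3 from row 1; 3 bumps 4 from row 2; 4 bumps 6 from row 3; 6 starts row 4. P = [[1, 2, 7], [3, 5], [4], [6]].

So P = [[1, 2, 7], [3, 5], [4], [6]], Q = [[1, 3, 6], [2, 5], [4], [7]].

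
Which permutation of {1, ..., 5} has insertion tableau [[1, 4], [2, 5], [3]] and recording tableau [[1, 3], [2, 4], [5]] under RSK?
Reverse the RSK construction: for i from n down to 1, find the cell of Q containing i, remove the entry at that cell from P, and reverse-bump it up through P; the value ejected from row 1 is w(i).

Step i=5: Q has 5 at row 3, column 1; remove 3 from row 3 of P and reverse-bump: 3 enters row 2 and ejects 2; 2 enters row 1 and ejects 1. So w(5) = 1. P is now [[2, 4], [3, 5]].
Step i=4: Q has 4 at row 2, column 2; remove 5 from row 2 of P and reverse-bump: 5 enters row 1 and ejects 4. So w(4) = 4. P is now [[2, 5], [3]].
Step i=3: Q has 3 at row 1, column 2; remove that cell from P, ejecting 5. So w(3) = 5. P is now [[2], [3]].
Step i=2: Q has 2 at row 2, column 1; remove 3 from row 2 of P and reverse-bump: 3 enters row 1 and ejects 2. So w(2) = 2. P is now [[3]].
Step i=1: Q has 1 at row 1, column 1; remove that cell from P, ejecting 3. So w(1) = 3. P is now [].

So w = 3 2 5 4 1.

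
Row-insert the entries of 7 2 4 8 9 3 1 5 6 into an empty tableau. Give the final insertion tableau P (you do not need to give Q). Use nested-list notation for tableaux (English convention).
Insert 7: appended to row 1. P = [[7]].
Insert 2: 2 bumps 7 from row 1; 7 starts row 2. P = [[2], [7]].
Insert 4: appended to row 1. P = [[2, 4], [7]].
Insert 8: appended to row 1. P = [[2, 4, 8], [7]].
Insert 9: appended to row 1. P = [[2, 4, 8, 9], [7]].
Insert 3: 3 bumps 4 from row 1; 4 bumps 7 from row 2; 7 starts row 3. P = [[2, 3, 8, 9], [4], [7]].
Insert 1: 1 bumps 2 from row 1; 2 bumps 4 from row 2; 4 bumps 7 from row 3; 7 starts row 4. P = [[1, 3, 8, 9], [2], [4], [7]].
Insert 5: 5 bumps 8 from row 1; 8 appends to row 2. P = [[1, 3, 5, 9], [2, 8], [4], [7]].
Insert 6: 6 bumps 9 from row 1; 9 appends to row 2. P = [[1, 3, 5, 6], [2, 8, 9], [4], [7]].

So P = [[1, 3, 5, 6], [2, 8, 9], [4], [7]].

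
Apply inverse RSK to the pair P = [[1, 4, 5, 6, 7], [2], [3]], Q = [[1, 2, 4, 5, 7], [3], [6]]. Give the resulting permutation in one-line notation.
Reverse RSK: for i = n, n-1, ..., 1, locate i in Q, remove the corresponding corner cell from P, and reverse-bump its entry up through P; the value ejected from row 1 is w(i).

So w = 3 4 2 5 6 1 7.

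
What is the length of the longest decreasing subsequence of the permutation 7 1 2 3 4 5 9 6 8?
2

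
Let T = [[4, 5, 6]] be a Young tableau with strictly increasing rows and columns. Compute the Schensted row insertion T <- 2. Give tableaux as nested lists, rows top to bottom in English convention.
In row 1, 2 replaces 4 (the leftmost entry greater than 2); 4 is bumped to row 2. 4 starts a new row 2. The new tableau is [[2, 5, 6], [4]].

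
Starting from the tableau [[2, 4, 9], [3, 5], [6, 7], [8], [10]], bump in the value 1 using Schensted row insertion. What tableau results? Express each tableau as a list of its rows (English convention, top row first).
[[1, 4, 9], [2, 5], [3, 7], [6], [8], [10]]

In row 1, 1 replaces 2 (the leftmost entry greater than 1); 2 is bumped to row 2. In row 2, 2 replaces 3 (the leftmost entry greater than 2); 3 is bumped to row 3. In row 3, 3 replaces 6 (the leftmost entry greater than 3); 6 is bumped to row 4. In row 4, 6 replaces 8 (the leftmost entry greater than 6); 8 is bumped to row 5. In row 5, 8 replaces 10 (the leftmost entry greater than 8); 10 is bumped to row 6. 10 starts a new row 6. The new tableau is [[1, 4, 9], [2, 5], [3, 7], [6], [8], [10]].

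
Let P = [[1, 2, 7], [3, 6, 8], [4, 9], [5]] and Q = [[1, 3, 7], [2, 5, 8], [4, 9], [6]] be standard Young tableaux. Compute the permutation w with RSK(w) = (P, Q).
Reverse the RSK construction: for i from n down to 1, find the cell of Q containing i, remove the entry at that cell from P, and reverse-bump it up through P; the value ejected from row 1 is w(i).

Step i=9: Q has 9 at row 3, column 2; remove 9 from row 3 of P and reverse-bump: 9 enters row 2 and ejects 8; 8 enters row 1 and ejects 7. So w(9) = 7. P is now [[1, 2, 8], [3, 6, 9], [4], [5]].
Step i=8: Q has 8 at row 2, column 3; remove 9 from row 2 of P and reverse-bump: 9 enters row 1 and ejects 8. So w(8) = 8. P is now [[1, 2, 9], [3, 6], [4], [5]].
Step i=7: Q has 7 at row 1, column 3; remove that cell from P, ejecting 9. So w(7) = 9. P is now [[1, 2], [3, 6], [4], [5]].
Step i=6: Q has 6 at row 4, column 1; remove 5 from row 4 of P and reverse-bump: 5 enters row 3 and ejects 4; 4 enters row 2 and ejects 3; 3 enters row 1 and ejects 2. So w(6) = 2. P is now [[1, 3], [4, 6], [5]].
Step i=5: Q has 5 at row 2, column 2; remove 6 from row 2 of P and reverse-bump: 6 enters row 1 and ejects 3. So w(5) = 3. P is now [[1, 6], [4], [5]].
Step i=4: Q has 4 at row 3, column 1; remove 5 from row 3 of P and reverse-bump: 5 enters row 2 and ejects 4; 4 enters row 1 and ejects 1. So w(4) = 1. P is now [[4, 6], [5]].
Step i=3: Q has 3 at row 1, column 2; remove that cell from P, ejecting 6. So w(3) = 6. P is now [[4], [5]].
Step i=2: Q has 2 at row 2, column 1; remove 5 from row 2 of P and reverse-bump: 5 enters row 1 and ejects 4. So w(2) = 4. P is now [[5]].
Step i=1: Q has 1 at row 1, column 1; remove that cell from P, ejecting 5. So w(1) = 5. P is now [].

So w = 5 4 6 1 3 2 9 8 7.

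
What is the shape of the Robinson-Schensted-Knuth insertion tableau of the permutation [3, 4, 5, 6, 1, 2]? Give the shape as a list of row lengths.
Row-insert each entry into an empty tableau.

After inserting 3: P = [[3]].
After inserting 4: P = [[3, 4]].
After inserting 5: P = [[3, 4, 5]].
After inserting 6: P = [[3, 4, 5, 6]].
After inserting 1: P = [[1, 4, 5, 6], [3]].
After inserting 2: P = [[1, 2, 5, 6], [3, 4]].

The final insertion tableau P = [[1, 2, 5, 6], [3, 4]] has shape [4, 2].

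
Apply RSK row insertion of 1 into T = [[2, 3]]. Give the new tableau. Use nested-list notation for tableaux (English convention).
In row 1, 1 replaces 2 (the leftmost entry greater than 1); 2 is bumped to row 2. 2 starts a new row 2. The new tableau is [[1, 3], [2]].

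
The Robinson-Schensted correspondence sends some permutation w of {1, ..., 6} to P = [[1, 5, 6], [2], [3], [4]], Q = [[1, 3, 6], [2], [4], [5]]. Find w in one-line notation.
4 3 5 2 1 6

Reverse the RSK construction: for i from n down to 1, find the cell of Q containing i, remove the entry at that cell from P, and reverse-bump it up through P; the value ejected from row 1 is w(i).

Step i=6: Q has 6 at row 1, column 3; remove that cell from P, ejecting 6. So w(6) = 6. P is now [[1, 5], [2], [3], [4]].
Step i=5: Q has 5 at row 4, column 1; remove 4 from row 4 of P and reverse-bump: 4 enters row 3 and ejects 3; 3 enters row 2 and ejects 2; 2 enters row 1 and ejects 1. So w(5) = 1. P is now [[2, 5], [3], [4]].
Step i=4: Q has 4 at row 3, column 1; remove 4 from row 3 of P and reverse-bump: 4 enters row 2 and ejects 3; 3 enters row 1 and ejects 2. So w(4) = 2. P is now [[3, 5], [4]].
Step i=3: Q has 3 at row 1, column 2; remove that cell from P, ejecting 5. So w(3) = 5. P is now [[3], [4]].
Step i=2: Q has 2 at row 2, column 1; remove 4 from row 2 of P and reverse-bump: 4 enters row 1 and ejects 3. So w(2) = 3. P is now [[4]].
Step i=1: Q has 1 at row 1, column 1; remove that cell from P, ejecting 4. So w(1) = 4. P is now [].

So w = 4 3 5 2 1 6.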